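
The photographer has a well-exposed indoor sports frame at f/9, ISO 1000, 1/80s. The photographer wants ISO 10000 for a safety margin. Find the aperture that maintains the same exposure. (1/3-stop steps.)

f/29

ISO: 1000 → 1250 → 1600 → 2000 → 2500 → 3200 → 4000 → 5000 → 6400 → 8000 → 10000 — 3 1/3 stops higher (brighter).
Need 3 1/3 stops darker from the aperture: f/9 → f/10 → f/11 → f/13 → f/14 → f/16 → f/18 → f/20 → f/22 → f/25 → f/29.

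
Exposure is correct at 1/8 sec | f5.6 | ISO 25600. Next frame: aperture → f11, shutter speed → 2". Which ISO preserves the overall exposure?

Aperture: f/5.6 → f/8 → f/11 — 2 stops stopped down (darker).
Shutter speed: 1/8 → 1/4 → 1/2 → 1 → 2 — 4 stops longer (brighter).
Net change so far: 2 stops brighter. Offset with the ISO: 25600 → 12800 → 6400.

ISO 6400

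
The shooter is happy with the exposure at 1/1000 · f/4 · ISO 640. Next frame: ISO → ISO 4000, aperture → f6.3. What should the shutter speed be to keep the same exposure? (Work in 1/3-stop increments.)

1/2500s

ISO: 640 → 800 → 1000 → 1250 → 1600 → 2000 → 2500 → 3200 → 4000 — 2 2/3 stops higher (brighter).
Aperture: f/4 → f/4.5 → f/5 → f/5.6 → f/6.3 — 1 1/3 stops stopped down (darker).
Net change so far: 1 1/3 stops brighter. Offset with the shutter speed: 1/1000 → 1/1250 → 1/1600 → 1/2000 → 1/2500.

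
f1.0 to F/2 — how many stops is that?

2 stops

f/1.0 → f/1.4 → f/2 — count the steps: 2 stops.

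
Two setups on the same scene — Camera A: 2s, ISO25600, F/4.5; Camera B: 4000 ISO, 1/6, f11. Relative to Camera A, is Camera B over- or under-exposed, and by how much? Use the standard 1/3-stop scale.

9 stops darker

Aperture: f/4.5 → f/5 → f/5.6 → f/6.3 → f/7.1 → f/8 → f/9 → f/10 → f/11 — 2 2/3 stops stopped down (darker).
Shutter speed: 2 → 1.6 → 1.3 → 1 → 0.8 → 0.6 → 0.5 → 0.4 → 0.3 → 1/4 → 1/5 → 1/6 — 3 2/3 stops shorter (darker).
ISO: 25600 → 20000 → 16000 → 12800 → 10000 → 8000 → 6400 → 5000 → 4000 — 2 2/3 stops lower (darker).
Net: −2 2/3 −3 2/3 −2 2/3 = −9 stops.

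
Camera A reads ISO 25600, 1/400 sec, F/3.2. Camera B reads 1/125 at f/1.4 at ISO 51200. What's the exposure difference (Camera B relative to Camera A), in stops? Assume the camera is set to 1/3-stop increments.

5 stops brighter

Aperture: f/3.2 → f/2.8 → f/2.5 → f/2.2 → f/2 → f/1.8 → f/1.6 → f/1.4 — 2 1/3 stops opened up (brighter).
Shutter speed: 1/400 → 1/320 → 1/250 → 1/200 → 1/160 → 1/125 — 1 2/3 stops slower (brighter).
ISO: 25600 → 32000 → 40000 → 51200 — 1 stop higher (brighter).
Net: +2 1/3 +1 2/3 +1 = +5 stops.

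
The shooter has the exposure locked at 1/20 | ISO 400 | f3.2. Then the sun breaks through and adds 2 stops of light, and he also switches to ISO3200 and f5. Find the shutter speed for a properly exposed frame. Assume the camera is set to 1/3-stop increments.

1/250s

Scene light: 2 stops brighter.
ISO: 400 → 500 → 640 → 800 → 1000 → 1250 → 1600 → 2000 → 2500 → 3200 — 3 stops raised (brighter).
Aperture: f/3.2 → f/3.5 → f/4 → f/4.5 → f/5 — 1 1/3 stops stopped down (darker).
Net so far: 3 2/3 stops brighter. Shutter speed: 1/20 → 1/25 → 1/30 → 1/40 → 1/50 → 1/60 → 1/80 → 1/100 → 1/125 → 1/160 → 1/200 → 1/250.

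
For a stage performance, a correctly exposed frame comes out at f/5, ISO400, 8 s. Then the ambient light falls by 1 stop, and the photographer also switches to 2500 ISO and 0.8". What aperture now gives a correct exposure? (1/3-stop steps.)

Scene light: 1 stop darker.
ISO: 400 → 500 → 640 → 800 → 1000 → 1250 → 1600 → 2000 → 2500 — 2 2/3 stops raised (brighter).
Shutter speed: 8 → 6 → 5 → 4 → 3.2 → 2.5 → 2 → 1.6 → 1.3 → 1 → 0.8 — 3 1/3 stops faster (darker).
Net so far: 1 2/3 stops darker. Aperture: f/5 → f/4.5 → f/4 → f/3.5 → f/3.2 → f/2.8.

f/2.8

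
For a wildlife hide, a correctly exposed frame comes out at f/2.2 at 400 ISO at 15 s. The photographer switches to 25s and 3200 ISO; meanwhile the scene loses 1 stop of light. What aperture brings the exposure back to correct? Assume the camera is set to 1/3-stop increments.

Scene light: 1 stop darker.
Shutter speed: 15 → 20 → 25 — 2/3 stop longer (brighter).
ISO: 400 → 500 → 640 → 800 → 1000 → 1250 → 1600 → 2000 → 2500 → 3200 — 3 stops higher (brighter).
Net so far: 2 2/3 stops brighter. Aperture: f/2.2 → f/2.5 → f/2.8 → f/3.2 → f/3.5 → f/4 → f/4.5 → f/5 → f/5.6.

f/5.6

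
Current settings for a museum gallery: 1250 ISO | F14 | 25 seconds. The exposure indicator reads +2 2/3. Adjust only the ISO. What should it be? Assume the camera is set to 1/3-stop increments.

Overexposed by 2 2/3 stops → need 2 2/3 stops darker.
ISO: 1250 → 1000 → 800 → 640 → 500 → 400 → 320 → 250 → 200.

ISO 200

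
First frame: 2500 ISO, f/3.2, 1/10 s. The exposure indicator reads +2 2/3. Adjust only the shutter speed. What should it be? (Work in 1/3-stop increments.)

1/60s

Overexposed by 2 2/3 stops → need 2 2/3 stops darker.
Shutter speed: 1/10 → 1/13 → 1/15 → 1/20 → 1/25 → 1/30 → 1/40 → 1/50 → 1/60.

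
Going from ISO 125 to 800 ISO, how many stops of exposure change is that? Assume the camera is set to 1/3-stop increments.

125 → 160 → 200 → 250 → 320 → 400 → 500 → 640 → 800 — count the steps: 8 third-stops = 2 2/3 stops.

2 2/3 stops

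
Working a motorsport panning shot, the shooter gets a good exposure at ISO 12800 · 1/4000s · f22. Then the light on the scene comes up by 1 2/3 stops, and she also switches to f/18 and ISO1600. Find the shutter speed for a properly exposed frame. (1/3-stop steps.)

Scene light: 1 2/3 stops brighter.
Aperture: f/22 → f/20 → f/18 — 2/3 stop wider (brighter).
ISO: 12800 → 10000 → 8000 → 6400 → 5000 → 4000 → 3200 → 2500 → 2000 → 1600 — 3 stops dropped (darker).
Net so far: 2/3 stop darker. Shutter speed: 1/4000 → 1/3200 → 1/2500.

1/2500s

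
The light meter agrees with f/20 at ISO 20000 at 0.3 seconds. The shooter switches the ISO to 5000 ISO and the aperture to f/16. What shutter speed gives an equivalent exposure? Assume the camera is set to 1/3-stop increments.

0.8 s

ISO: 20000 → 16000 → 12800 → 10000 → 8000 → 6400 → 5000 — 2 stops dropped (darker).
Aperture: f/20 → f/18 → f/16 — 2/3 stop larger aperture (brighter).
Net change so far: 1 1/3 stops darker. Offset with the shutter speed: 0.3 → 0.4 → 0.5 → 0.6 → 0.8.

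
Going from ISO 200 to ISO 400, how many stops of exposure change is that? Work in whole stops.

1 stop

200 → 400 — count the steps: 1 stop.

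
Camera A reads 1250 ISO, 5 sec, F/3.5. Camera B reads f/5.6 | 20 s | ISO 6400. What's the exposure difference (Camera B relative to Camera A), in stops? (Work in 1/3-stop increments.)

Aperture: f/3.5 → f/4 → f/4.5 → f/5 → f/5.6 — 1 1/3 stops smaller aperture (darker).
Shutter speed: 5 → 6 → 8 → 10 → 13 → 15 → 20 — 2 stops slower (brighter).
ISO: 1250 → 1600 → 2000 → 2500 → 3200 → 4000 → 5000 → 6400 — 2 1/3 stops higher (brighter).
Net: −1 1/3 +2 +2 1/3 = +3 stops.

3 stops brighter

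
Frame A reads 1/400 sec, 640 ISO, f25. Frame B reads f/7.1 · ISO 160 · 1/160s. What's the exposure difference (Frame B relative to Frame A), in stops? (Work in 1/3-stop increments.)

3 stops brighter

Aperture: f/25 → f/22 → f/20 → f/18 → f/16 → f/14 → f/13 → f/11 → f/10 → f/9 → f/8 → f/7.1 — 3 2/3 stops larger aperture (brighter).
Shutter speed: 1/400 → 1/320 → 1/250 → 1/200 → 1/160 — 1 1/3 stops slower (brighter).
ISO: 640 → 500 → 400 → 320 → 250 → 200 → 160 — 2 stops dropped (darker).
Net: +3 2/3 +1 1/3 −2 = +3 stops.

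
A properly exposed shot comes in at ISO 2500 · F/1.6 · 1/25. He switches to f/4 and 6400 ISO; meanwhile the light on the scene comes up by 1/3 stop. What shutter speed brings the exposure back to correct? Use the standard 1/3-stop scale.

Scene light: 1/3 stop brighter.
Aperture: f/1.6 → f/1.8 → f/2 → f/2.2 → f/2.5 → f/2.8 → f/3.2 → f/3.5 → f/4 — 2 2/3 stops stopped down (darker).
ISO: 2500 → 3200 → 4000 → 5000 → 6400 — 1 1/3 stops raised (brighter).
Net so far: 1 stop darker. Shutter speed: 1/25 → 1/20 → 1/15 → 1/13.

1/13s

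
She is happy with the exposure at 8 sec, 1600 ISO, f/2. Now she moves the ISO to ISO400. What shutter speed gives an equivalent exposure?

30 s

ISO: 1600 → 800 → 400 — 2 stops lower (darker).
Need 2 stops brighter from the shutter speed: 8 → 15 → 30.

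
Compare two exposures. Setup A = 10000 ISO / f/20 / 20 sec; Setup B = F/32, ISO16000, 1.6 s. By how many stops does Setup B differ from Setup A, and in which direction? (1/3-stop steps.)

4 1/3 stops darker

Aperture: f/20 → f/22 → f/25 → f/29 → f/32 — 1 1/3 stops smaller aperture (darker).
Shutter speed: 20 → 15 → 13 → 10 → 8 → 6 → 5 → 4 → 3.2 → 2.5 → 2 → 1.6 — 3 2/3 stops faster (darker).
ISO: 10000 → 12800 → 16000 — 2/3 stop raised (brighter).
Net: −1 1/3 −3 2/3 +2/3 = −4 1/3 stops.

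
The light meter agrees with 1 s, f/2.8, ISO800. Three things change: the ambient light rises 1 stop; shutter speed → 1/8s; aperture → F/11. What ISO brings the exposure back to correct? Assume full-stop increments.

Scene light: 1 stop brighter.
Shutter speed: 1 → 1/2 → 1/4 → 1/8 — 3 stops faster (darker).
Aperture: f/2.8 → f/4 → f/5.6 → f/8 → f/11 — 4 stops narrower (darker).
Net so far: 6 stops darker. ISO: 800 → 1600 → 3200 → 6400 → 12800 → 25600 → 51200.

ISO 51200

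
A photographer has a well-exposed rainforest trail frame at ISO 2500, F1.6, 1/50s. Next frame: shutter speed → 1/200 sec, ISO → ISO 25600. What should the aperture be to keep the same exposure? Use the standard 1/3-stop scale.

Shutter speed: 1/50 → 1/60 → 1/80 → 1/100 → 1/125 → 1/160 → 1/200 — 2 stops shorter (darker).
ISO: 2500 → 3200 → 4000 → 5000 → 6400 → 8000 → 10000 → 12800 → 16000 → 20000 → 25600 — 3 1/3 stops raised (brighter).
Net change so far: 1 1/3 stops brighter. Offset with the aperture: f/1.6 → f/1.8 → f/2 → f/2.2 → f/2.5.

f/2.5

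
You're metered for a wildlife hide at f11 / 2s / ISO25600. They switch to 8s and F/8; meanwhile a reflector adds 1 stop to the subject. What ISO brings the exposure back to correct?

Scene light: 1 stop brighter.
Shutter speed: 2 → 4 → 8 — 2 stops slower (brighter).
Aperture: f/11 → f/8 — 1 stop opened up (brighter).
Net so far: 4 stops brighter. ISO: 25600 → 12800 → 6400 → 3200 → 1600.

ISO 1600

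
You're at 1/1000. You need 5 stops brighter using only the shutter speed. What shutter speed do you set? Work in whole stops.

Shutter speed: 1/1000 → 1/500 → 1/250 → 1/125 → 1/60 → 1/30 — 5 stops slower (brighter).

1/30s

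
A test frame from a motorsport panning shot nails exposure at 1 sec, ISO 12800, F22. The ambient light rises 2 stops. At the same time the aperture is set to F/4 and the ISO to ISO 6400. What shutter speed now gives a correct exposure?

1/60s

Scene light: 2 stops brighter.
Aperture: f/22 → f/16 → f/11 → f/8 → f/5.6 → f/4 — 5 stops opened up (brighter).
ISO: 12800 → 6400 — 1 stop dropped (darker).
Net so far: 6 stops brighter. Shutter speed: 1 → 1/2 → 1/4 → 1/8 → 1/15 → 1/30 → 1/60.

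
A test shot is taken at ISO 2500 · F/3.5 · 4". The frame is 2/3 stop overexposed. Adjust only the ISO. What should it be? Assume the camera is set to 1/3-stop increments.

ISO 1600

Overexposed by 2/3 stop → need 2/3 stop darker.
ISO: 2500 → 2000 → 1600.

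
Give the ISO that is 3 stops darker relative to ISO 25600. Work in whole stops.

ISO: 25600 → 12800 → 6400 → 3200 — 3 stops lower (darker).

ISO 3200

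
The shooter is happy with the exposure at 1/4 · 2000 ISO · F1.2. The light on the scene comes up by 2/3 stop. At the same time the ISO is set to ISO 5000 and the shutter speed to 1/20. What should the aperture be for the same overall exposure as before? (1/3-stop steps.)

Scene light: 2/3 stop brighter.
ISO: 2000 → 2500 → 3200 → 4000 → 5000 — 1 1/3 stops higher (brighter).
Shutter speed: 1/4 → 1/5 → 1/6 → 1/8 → 1/10 → 1/13 → 1/15 → 1/20 — 2 1/3 stops faster (darker).
Net so far: 1/3 stop darker. Aperture: f/1.2 → f/1.1.

f/1.1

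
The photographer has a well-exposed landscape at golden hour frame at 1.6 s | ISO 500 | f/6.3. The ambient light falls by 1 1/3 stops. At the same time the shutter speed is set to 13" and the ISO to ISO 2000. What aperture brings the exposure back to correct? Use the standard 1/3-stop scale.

f/22

Scene light: 1 1/3 stops darker.
Shutter speed: 1.6 → 2 → 2.5 → 3.2 → 4 → 5 → 6 → 8 → 10 → 13 — 3 stops slower (brighter).
ISO: 500 → 640 → 800 → 1000 → 1250 → 1600 → 2000 — 2 stops higher (brighter).
Net so far: 3 2/3 stops brighter. Aperture: f/6.3 → f/7.1 → f/8 → f/9 → f/10 → f/11 → f/13 → f/14 → f/16 → f/18 → f/20 → f/22.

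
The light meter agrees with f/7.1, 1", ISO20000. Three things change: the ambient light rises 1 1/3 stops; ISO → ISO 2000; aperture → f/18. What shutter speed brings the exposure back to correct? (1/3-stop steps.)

25 s

Scene light: 1 1/3 stops brighter.
ISO: 20000 → 16000 → 12800 → 10000 → 8000 → 6400 → 5000 → 4000 → 3200 → 2500 → 2000 — 3 1/3 stops dropped (darker).
Aperture: f/7.1 → f/8 → f/9 → f/10 → f/11 → f/13 → f/14 → f/16 → f/18 — 2 2/3 stops stopped down (darker).
Net so far: 4 2/3 stops darker. Shutter speed: 1 → 1.3 → 1.6 → 2 → 2.5 → 3.2 → 4 → 5 → 6 → 8 → 10 → 13 → 15 → 20 → 25.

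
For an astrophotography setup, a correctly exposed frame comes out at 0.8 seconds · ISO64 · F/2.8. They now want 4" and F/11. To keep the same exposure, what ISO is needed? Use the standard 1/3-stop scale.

ISO 200

Shutter speed: 0.8 → 1 → 1.3 → 1.6 → 2 → 2.5 → 3.2 → 4 — 2 1/3 stops longer (brighter).
Aperture: f/2.8 → f/3.2 → f/3.5 → f/4 → f/4.5 → f/5 → f/5.6 → f/6.3 → f/7.1 → f/8 → f/9 → f/10 → f/11 — 4 stops smaller aperture (darker).
Net change so far: 1 2/3 stops darker. Offset with the ISO: 64 → 80 → 100 → 125 → 160 → 200.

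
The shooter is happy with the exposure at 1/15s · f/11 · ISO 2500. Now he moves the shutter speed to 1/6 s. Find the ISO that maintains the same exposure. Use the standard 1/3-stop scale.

ISO 1000

Shutter speed: 1/15 → 1/13 → 1/10 → 1/8 → 1/6 — 1 1/3 stops slower (brighter).
Need 1 1/3 stops darker from the ISO: 2500 → 2000 → 1600 → 1250 → 1000.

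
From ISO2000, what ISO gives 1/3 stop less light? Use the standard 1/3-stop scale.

ISO: 2000 → 1600 — 1/3 stop lower (darker).

ISO 1600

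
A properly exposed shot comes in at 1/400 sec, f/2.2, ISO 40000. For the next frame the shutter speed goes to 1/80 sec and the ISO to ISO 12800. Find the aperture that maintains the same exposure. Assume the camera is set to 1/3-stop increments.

Shutter speed: 1/400 → 1/320 → 1/250 → 1/200 → 1/160 → 1/125 → 1/100 → 1/80 — 2 1/3 stops longer (brighter).
ISO: 40000 → 32000 → 25600 → 20000 → 16000 → 12800 — 1 2/3 stops lower (darker).
Net change so far: 2/3 stop brighter. Offset with the aperture: f/2.2 → f/2.5 → f/2.8.

f/2.8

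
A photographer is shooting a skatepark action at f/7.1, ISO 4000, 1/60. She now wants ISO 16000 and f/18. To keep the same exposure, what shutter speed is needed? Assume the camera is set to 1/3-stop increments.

1/40s

ISO: 4000 → 5000 → 6400 → 8000 → 10000 → 12800 → 16000 — 2 stops higher (brighter).
Aperture: f/7.1 → f/8 → f/9 → f/10 → f/11 → f/13 → f/14 → f/16 → f/18 — 2 2/3 stops narrower (darker).
Net change so far: 2/3 stop darker. Offset with the shutter speed: 1/60 → 1/50 → 1/40.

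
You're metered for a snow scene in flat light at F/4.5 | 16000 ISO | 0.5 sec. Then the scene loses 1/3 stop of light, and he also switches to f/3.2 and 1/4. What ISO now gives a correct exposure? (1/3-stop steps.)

ISO 20000

Scene light: 1/3 stop darker.
Aperture: f/4.5 → f/4 → f/3.5 → f/3.2 — 1 stop opened up (brighter).
Shutter speed: 0.5 → 0.4 → 0.3 → 1/4 — 1 stop faster (darker).
Net so far: 1/3 stop darker. ISO: 16000 → 20000.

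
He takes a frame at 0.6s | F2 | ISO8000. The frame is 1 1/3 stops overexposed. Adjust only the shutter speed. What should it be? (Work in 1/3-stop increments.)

1/4s

Overexposed by 1 1/3 stops → need 1 1/3 stops darker.
Shutter speed: 0.6 → 0.5 → 0.4 → 0.3 → 1/4.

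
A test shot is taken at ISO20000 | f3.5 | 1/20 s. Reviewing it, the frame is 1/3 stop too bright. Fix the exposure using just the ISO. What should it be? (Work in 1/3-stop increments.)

Overexposed by 1/3 stop → need 1/3 stop darker.
ISO: 20000 → 16000.

ISO 16000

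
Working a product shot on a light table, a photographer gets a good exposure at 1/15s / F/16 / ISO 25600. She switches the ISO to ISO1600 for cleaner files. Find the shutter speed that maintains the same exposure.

ISO: 25600 → 12800 → 6400 → 3200 → 1600 — 4 stops dropped (darker).
Need 4 stops brighter from the shutter speed: 1/15 → 1/8 → 1/4 → 1/2 → 1.

1 s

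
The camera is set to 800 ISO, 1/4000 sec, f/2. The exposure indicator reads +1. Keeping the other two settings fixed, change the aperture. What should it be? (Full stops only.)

Overexposed by 1 stop → need 1 stop darker.
Aperture: f/2 → f/2.8.

f/2.8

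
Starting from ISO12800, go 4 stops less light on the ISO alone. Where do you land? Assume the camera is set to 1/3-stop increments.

ISO: 12800 → 10000 → 8000 → 6400 → 5000 → 4000 → 3200 → 2500 → 2000 → 1600 → 1250 → 1000 → 800 — 4 stops dropped (darker).

ISO 800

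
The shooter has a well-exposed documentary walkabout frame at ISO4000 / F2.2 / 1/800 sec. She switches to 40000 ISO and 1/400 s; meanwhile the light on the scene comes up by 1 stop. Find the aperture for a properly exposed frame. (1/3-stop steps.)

Scene light: 1 stop brighter.
ISO: 4000 → 5000 → 6400 → 8000 → 10000 → 12800 → 16000 → 20000 → 25600 → 32000 → 40000 — 3 1/3 stops higher (brighter).
Shutter speed: 1/800 → 1/640 → 1/500 → 1/400 — 1 stop longer (brighter).
Net so far: 5 1/3 stops brighter. Aperture: f/2.2 → f/2.5 → f/2.8 → f/3.2 → f/3.5 → f/4 → f/4.5 → f/5 → f/5.6 → f/6.3 → f/7.1 → f/8 → f/9 → f/10 → f/11 → f/13 → f/14.

f/14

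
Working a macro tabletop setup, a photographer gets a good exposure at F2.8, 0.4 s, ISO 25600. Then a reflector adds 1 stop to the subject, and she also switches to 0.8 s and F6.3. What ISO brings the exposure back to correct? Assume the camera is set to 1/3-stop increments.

ISO 32000

Scene light: 1 stop brighter.
Shutter speed: 0.4 → 0.5 → 0.6 → 0.8 — 1 stop slower (brighter).
Aperture: f/2.8 → f/3.2 → f/3.5 → f/4 → f/4.5 → f/5 → f/5.6 → f/6.3 — 2 1/3 stops smaller aperture (darker).
Net so far: 1/3 stop darker. ISO: 25600 → 32000.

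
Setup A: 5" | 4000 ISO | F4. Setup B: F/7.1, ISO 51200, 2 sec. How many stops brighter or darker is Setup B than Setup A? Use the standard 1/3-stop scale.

Aperture: f/4 → f/4.5 → f/5 → f/5.6 → f/6.3 → f/7.1 — 1 2/3 stops stopped down (darker).
Shutter speed: 5 → 4 → 3.2 → 2.5 → 2 — 1 1/3 stops shorter (darker).
ISO: 4000 → 5000 → 6400 → 8000 → 10000 → 12800 → 16000 → 20000 → 25600 → 32000 → 40000 → 51200 — 3 2/3 stops raised (brighter).
Net: −1 2/3 −1 1/3 +3 2/3 = +2/3 stops.

2/3 stop brighter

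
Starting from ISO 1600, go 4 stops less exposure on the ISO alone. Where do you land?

ISO 100

ISO: 1600 → 800 → 400 → 200 → 100 — 4 stops dropped (darker).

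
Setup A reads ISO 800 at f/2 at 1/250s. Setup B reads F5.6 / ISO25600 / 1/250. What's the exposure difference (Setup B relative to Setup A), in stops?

2 stops brighter

Aperture: f/2 → f/2.8 → f/4 → f/5.6 — 3 stops stopped down (darker).
Shutter speed: unchanged.
ISO: 800 → 1600 → 3200 → 6400 → 12800 → 25600 — 5 stops higher (brighter).
Net: −3 +5 = +2 stops.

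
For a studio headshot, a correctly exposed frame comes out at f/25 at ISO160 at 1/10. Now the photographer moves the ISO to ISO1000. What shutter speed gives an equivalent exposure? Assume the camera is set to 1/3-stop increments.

1/60s

ISO: 160 → 200 → 250 → 320 → 400 → 500 → 640 → 800 → 1000 — 2 2/3 stops raised (brighter).
Need 2 2/3 stops darker from the shutter speed: 1/10 → 1/13 → 1/15 → 1/20 → 1/25 → 1/30 → 1/40 → 1/50 → 1/60.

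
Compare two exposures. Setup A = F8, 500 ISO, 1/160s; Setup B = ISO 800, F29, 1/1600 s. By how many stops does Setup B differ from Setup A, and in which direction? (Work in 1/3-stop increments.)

Aperture: f/8 → f/9 → f/10 → f/11 → f/13 → f/14 → f/16 → f/18 → f/20 → f/22 → f/25 → f/29 — 3 2/3 stops smaller aperture (darker).
Shutter speed: 1/160 → 1/200 → 1/250 → 1/320 → 1/400 → 1/500 → 1/640 → 1/800 → 1/1000 → 1/1250 → 1/1600 — 3 1/3 stops faster (darker).
ISO: 500 → 640 → 800 — 2/3 stop raised (brighter).
Net: −3 2/3 −3 1/3 +2/3 = −6 1/3 stops.

6 1/3 stops darker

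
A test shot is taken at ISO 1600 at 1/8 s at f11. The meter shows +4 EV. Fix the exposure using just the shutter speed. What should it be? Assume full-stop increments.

1/125s

Overexposed by 4 stops → need 4 stops darker.
Shutter speed: 1/8 → 1/15 → 1/30 → 1/60 → 1/125.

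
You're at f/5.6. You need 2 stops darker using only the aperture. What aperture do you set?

f/11

Aperture: f/5.6 → f/8 → f/11 — 2 stops narrower (darker).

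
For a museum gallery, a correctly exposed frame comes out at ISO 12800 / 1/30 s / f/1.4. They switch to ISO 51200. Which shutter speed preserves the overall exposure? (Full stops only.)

ISO: 12800 → 25600 → 51200 — 2 stops raised (brighter).
Need 2 stops darker from the shutter speed: 1/30 → 1/60 → 1/125.

1/125s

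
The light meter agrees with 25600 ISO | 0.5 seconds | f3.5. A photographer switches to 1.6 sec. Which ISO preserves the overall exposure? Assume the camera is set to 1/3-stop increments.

ISO 8000

Shutter speed: 0.5 → 0.6 → 0.8 → 1 → 1.3 → 1.6 — 1 2/3 stops slower (brighter).
Need 1 2/3 stops darker from the ISO: 25600 → 20000 → 16000 → 12800 → 10000 → 8000.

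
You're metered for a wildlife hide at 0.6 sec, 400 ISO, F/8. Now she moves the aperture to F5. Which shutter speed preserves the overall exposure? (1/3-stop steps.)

Aperture: f/8 → f/7.1 → f/6.3 → f/5.6 → f/5 — 1 1/3 stops larger aperture (brighter).
Need 1 1/3 stops darker from the shutter speed: 0.6 → 0.5 → 0.4 → 0.3 → 1/4.

1/4s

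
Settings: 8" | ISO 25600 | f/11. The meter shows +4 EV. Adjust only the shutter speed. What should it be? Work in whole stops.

1/2s

Overexposed by 4 stops → need 4 stops darker.
Shutter speed: 8 → 4 → 2 → 1 → 1/2.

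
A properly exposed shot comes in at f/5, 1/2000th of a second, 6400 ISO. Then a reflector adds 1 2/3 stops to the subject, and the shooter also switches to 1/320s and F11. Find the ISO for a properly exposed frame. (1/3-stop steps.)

Scene light: 1 2/3 stops brighter.
Shutter speed: 1/2000 → 1/1600 → 1/1250 → 1/1000 → 1/800 → 1/640 → 1/500 → 1/400 → 1/320 — 2 2/3 stops longer (brighter).
Aperture: f/5 → f/5.6 → f/6.3 → f/7.1 → f/8 → f/9 → f/10 → f/11 — 2 1/3 stops narrower (darker).
Net so far: 2 stops brighter. ISO: 6400 → 5000 → 4000 → 3200 → 2500 → 2000 → 1600.

ISO 1600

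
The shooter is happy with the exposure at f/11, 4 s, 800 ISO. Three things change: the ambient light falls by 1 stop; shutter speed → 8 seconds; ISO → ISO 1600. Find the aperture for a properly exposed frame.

f/16

Scene light: 1 stop darker.
Shutter speed: 4 → 8 — 1 stop longer (brighter).
ISO: 800 → 1600 — 1 stop higher (brighter).
Net so far: 1 stop brighter. Aperture: f/11 → f/16.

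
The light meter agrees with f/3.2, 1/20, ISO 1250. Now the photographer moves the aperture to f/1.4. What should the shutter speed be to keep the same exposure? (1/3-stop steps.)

1/100s

Aperture: f/3.2 → f/2.8 → f/2.5 → f/2.2 → f/2 → f/1.8 → f/1.6 → f/1.4 — 2 1/3 stops wider (brighter).
Need 2 1/3 stops darker from the shutter speed: 1/20 → 1/25 → 1/30 → 1/40 → 1/50 → 1/60 → 1/80 → 1/100.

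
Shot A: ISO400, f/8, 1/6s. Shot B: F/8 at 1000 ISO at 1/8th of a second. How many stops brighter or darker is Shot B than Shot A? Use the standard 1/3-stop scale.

Aperture: unchanged.
Shutter speed: 1/6 → 1/8 — 1/3 stop faster (darker).
ISO: 400 → 500 → 640 → 800 → 1000 — 1 1/3 stops raised (brighter).
Net: −1/3 +1 1/3 = +1 stop.

1 stop brighter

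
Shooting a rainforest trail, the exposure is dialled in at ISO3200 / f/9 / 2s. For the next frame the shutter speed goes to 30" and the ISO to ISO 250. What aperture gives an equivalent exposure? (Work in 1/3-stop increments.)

Shutter speed: 2 → 2.5 → 3.2 → 4 → 5 → 6 → 8 → 10 → 13 → 15 → 20 → 25 → 30 — 4 stops longer (brighter).
ISO: 3200 → 2500 → 2000 → 1600 → 1250 → 1000 → 800 → 640 → 500 → 400 → 320 → 250 — 3 2/3 stops lower (darker).
Net change so far: 1/3 stop brighter. Offset with the aperture: f/9 → f/10.

f/10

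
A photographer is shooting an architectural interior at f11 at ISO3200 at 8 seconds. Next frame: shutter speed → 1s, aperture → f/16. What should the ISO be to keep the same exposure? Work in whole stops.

ISO 51200

Shutter speed: 8 → 4 → 2 → 1 — 3 stops shorter (darker).
Aperture: f/11 → f/16 — 1 stop smaller aperture (darker).
Net change so far: 4 stops darker. Offset with the ISO: 3200 → 6400 → 12800 → 25600 → 51200.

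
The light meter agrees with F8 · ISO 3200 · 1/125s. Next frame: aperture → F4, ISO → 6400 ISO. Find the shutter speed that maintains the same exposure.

1/1000s

Aperture: f/8 → f/5.6 → f/4 — 2 stops wider (brighter).
ISO: 3200 → 6400 — 1 stop raised (brighter).
Net change so far: 3 stops brighter. Offset with the shutter speed: 1/125 → 1/250 → 1/500 → 1/1000.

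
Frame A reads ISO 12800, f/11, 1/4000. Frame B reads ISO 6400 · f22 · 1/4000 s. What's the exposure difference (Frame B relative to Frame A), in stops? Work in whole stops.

3 stops darker

Aperture: f/11 → f/16 → f/22 — 2 stops narrower (darker).
Shutter speed: unchanged.
ISO: 12800 → 6400 — 1 stop dropped (darker).
Net: −2 −1 = −3 stops.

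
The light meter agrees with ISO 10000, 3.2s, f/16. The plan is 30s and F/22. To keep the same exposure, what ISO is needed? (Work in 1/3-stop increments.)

ISO 2000

Shutter speed: 3.2 → 4 → 5 → 6 → 8 → 10 → 13 → 15 → 20 → 25 → 30 — 3 1/3 stops slower (brighter).
Aperture: f/16 → f/18 → f/20 → f/22 — 1 stop narrower (darker).
Net change so far: 2 1/3 stops brighter. Offset with the ISO: 10000 → 8000 → 6400 → 5000 → 4000 → 3200 → 2500 → 2000.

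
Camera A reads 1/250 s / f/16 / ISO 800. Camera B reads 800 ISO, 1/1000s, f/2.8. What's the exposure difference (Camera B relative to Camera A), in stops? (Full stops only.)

3 stops brighter

Aperture: f/16 → f/11 → f/8 → f/5.6 → f/4 → f/2.8 — 5 stops wider (brighter).
Shutter speed: 1/250 → 1/500 → 1/1000 — 2 stops faster (darker).
ISO: unchanged.
Net: +5 −2 = +3 stops.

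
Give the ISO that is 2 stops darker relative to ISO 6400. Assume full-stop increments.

ISO: 6400 → 3200 → 1600 — 2 stops dropped (darker).

ISO 1600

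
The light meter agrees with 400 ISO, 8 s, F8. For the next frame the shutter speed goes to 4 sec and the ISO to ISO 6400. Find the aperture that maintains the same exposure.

Shutter speed: 8 → 4 — 1 stop faster (darker).
ISO: 400 → 800 → 1600 → 3200 → 6400 — 4 stops raised (brighter).
Net change so far: 3 stops brighter. Offset with the aperture: f/8 → f/11 → f/16 → f/22.

f/22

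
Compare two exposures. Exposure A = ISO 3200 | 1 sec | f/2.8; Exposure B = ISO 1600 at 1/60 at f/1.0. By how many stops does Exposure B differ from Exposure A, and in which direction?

Aperture: f/2.8 → f/2 → f/1.4 → f/1.0 — 3 stops wider (brighter).
Shutter speed: 1 → 1/2 → 1/4 → 1/8 → 1/15 → 1/30 → 1/60 — 6 stops shorter (darker).
ISO: 3200 → 1600 — 1 stop lower (darker).
Net: +3 −6 −1 = −4 stops.

4 stops darker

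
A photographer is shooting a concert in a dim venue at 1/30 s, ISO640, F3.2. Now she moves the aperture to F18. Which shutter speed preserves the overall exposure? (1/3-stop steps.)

1 s

Aperture: f/3.2 → f/3.5 → f/4 → f/4.5 → f/5 → f/5.6 → f/6.3 → f/7.1 → f/8 → f/9 → f/10 → f/11 → f/13 → f/14 → f/16 → f/18 — 5 stops smaller aperture (darker).
Need 5 stops brighter from the shutter speed: 1/30 → 1/25 → 1/20 → 1/15 → 1/13 → 1/10 → 1/8 → 1/6 → 1/5 → 1/4 → 0.3 → 0.4 → 0.5 → 0.6 → 0.8 → 1.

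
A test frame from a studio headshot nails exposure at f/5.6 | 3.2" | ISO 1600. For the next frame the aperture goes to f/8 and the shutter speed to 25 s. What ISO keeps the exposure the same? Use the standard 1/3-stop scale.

Aperture: f/5.6 → f/6.3 → f/7.1 → f/8 — 1 stop stopped down (darker).
Shutter speed: 3.2 → 4 → 5 → 6 → 8 → 10 → 13 → 15 → 20 → 25 — 3 stops slower (brighter).
Net change so far: 2 stops brighter. Offset with the ISO: 1600 → 1250 → 1000 → 800 → 640 → 500 → 400.

ISO 400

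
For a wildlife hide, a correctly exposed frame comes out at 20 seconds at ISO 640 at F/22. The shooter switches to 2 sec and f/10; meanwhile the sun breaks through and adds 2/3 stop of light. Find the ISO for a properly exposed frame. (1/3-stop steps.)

Scene light: 2/3 stop brighter.
Shutter speed: 20 → 15 → 13 → 10 → 8 → 6 → 5 → 4 → 3.2 → 2.5 → 2 — 3 1/3 stops faster (darker).
Aperture: f/22 → f/20 → f/18 → f/16 → f/14 → f/13 → f/11 → f/10 — 2 1/3 stops wider (brighter).
Net so far: 1/3 stop darker. ISO: 640 → 800.

ISO 800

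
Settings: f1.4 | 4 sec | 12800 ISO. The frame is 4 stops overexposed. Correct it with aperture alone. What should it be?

f/5.6

Overexposed by 4 stops → need 4 stops darker.
Aperture: f/1.4 → f/2 → f/2.8 → f/4 → f/5.6.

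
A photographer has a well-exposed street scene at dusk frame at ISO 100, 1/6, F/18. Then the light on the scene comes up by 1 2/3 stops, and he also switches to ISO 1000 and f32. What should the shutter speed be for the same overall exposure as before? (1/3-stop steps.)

1/60s

Scene light: 1 2/3 stops brighter.
ISO: 100 → 125 → 160 → 200 → 250 → 320 → 400 → 500 → 640 → 800 → 1000 — 3 1/3 stops higher (brighter).
Aperture: f/18 → f/20 → f/22 → f/25 → f/29 → f/32 — 1 2/3 stops narrower (darker).
Net so far: 3 1/3 stops brighter. Shutter speed: 1/6 → 1/8 → 1/10 → 1/13 → 1/15 → 1/20 → 1/25 → 1/30 → 1/40 → 1/50 → 1/60.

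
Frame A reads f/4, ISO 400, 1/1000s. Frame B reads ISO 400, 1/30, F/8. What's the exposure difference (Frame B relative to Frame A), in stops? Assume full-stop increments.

3 stops brighter

Aperture: f/4 → f/5.6 → f/8 — 2 stops stopped down (darker).
Shutter speed: 1/1000 → 1/500 → 1/250 → 1/125 → 1/60 → 1/30 — 5 stops longer (brighter).
ISO: unchanged.
Net: −2 +5 = +3 stops.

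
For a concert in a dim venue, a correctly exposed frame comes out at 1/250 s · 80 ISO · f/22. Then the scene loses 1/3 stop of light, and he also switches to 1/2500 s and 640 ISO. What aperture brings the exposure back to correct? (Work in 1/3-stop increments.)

Scene light: 1/3 stop darker.
Shutter speed: 1/250 → 1/320 → 1/400 → 1/500 → 1/640 → 1/800 → 1/1000 → 1/1250 → 1/1600 → 1/2000 → 1/2500 — 3 1/3 stops faster (darker).
ISO: 80 → 100 → 125 → 160 → 200 → 250 → 320 → 400 → 500 → 640 — 3 stops raised (brighter).
Net so far: 2/3 stop darker. Aperture: f/22 → f/20 → f/18.

f/18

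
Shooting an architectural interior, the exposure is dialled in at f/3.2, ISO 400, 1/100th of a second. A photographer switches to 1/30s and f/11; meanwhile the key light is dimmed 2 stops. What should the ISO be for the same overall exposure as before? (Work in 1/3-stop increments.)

Scene light: 2 stops darker.
Shutter speed: 1/100 → 1/80 → 1/60 → 1/50 → 1/40 → 1/30 — 1 2/3 stops longer (brighter).
Aperture: f/3.2 → f/3.5 → f/4 → f/4.5 → f/5 → f/5.6 → f/6.3 → f/7.1 → f/8 → f/9 → f/10 → f/11 — 3 2/3 stops narrower (darker).
Net so far: 4 stops darker. ISO: 400 → 500 → 640 → 800 → 1000 → 1250 → 1600 → 2000 → 2500 → 3200 → 4000 → 5000 → 6400.

ISO 6400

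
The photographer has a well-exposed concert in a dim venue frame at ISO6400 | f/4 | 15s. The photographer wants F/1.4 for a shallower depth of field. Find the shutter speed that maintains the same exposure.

Aperture: f/4 → f/2.8 → f/2 → f/1.4 — 3 stops opened up (brighter).
Need 3 stops darker from the shutter speed: 15 → 8 → 4 → 2.

2 s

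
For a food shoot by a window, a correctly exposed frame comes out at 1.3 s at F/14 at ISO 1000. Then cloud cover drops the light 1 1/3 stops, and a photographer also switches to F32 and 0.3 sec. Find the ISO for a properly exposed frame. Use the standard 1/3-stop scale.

Scene light: 1 1/3 stops darker.
Aperture: f/14 → f/16 → f/18 → f/20 → f/22 → f/25 → f/29 → f/32 — 2 1/3 stops stopped down (darker).
Shutter speed: 1.3 → 1 → 0.8 → 0.6 → 0.5 → 0.4 → 0.3 — 2 stops shorter (darker).
Net so far: 5 2/3 stops darker. ISO: 1000 → 1250 → 1600 → 2000 → 2500 → 3200 → 4000 → 5000 → 6400 → 8000 → 10000 → 12800 → 16000 → 20000 → 25600 → 32000 → 40000 → 51200.

ISO 51200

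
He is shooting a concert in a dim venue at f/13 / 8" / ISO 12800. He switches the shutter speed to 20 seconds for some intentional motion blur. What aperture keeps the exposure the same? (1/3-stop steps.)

Shutter speed: 8 → 10 → 13 → 15 → 20 — 1 1/3 stops slower (brighter).
Need 1 1/3 stops darker from the aperture: f/13 → f/14 → f/16 → f/18 → f/20.

f/20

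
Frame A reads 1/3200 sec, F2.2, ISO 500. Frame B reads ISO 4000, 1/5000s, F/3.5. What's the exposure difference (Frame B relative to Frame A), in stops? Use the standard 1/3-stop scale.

1 stop brighter

Aperture: f/2.2 → f/2.5 → f/2.8 → f/3.2 → f/3.5 — 1 1/3 stops narrower (darker).
Shutter speed: 1/3200 → 1/4000 → 1/5000 — 2/3 stop faster (darker).
ISO: 500 → 640 → 800 → 1000 → 1250 → 1600 → 2000 → 2500 → 3200 → 4000 — 3 stops higher (brighter).
Net: −1 1/3 −2/3 +3 = +1 stop.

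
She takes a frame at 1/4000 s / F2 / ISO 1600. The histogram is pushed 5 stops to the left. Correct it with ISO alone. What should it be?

ISO 51200

Underexposed by 5 stops → need 5 stops brighter.
ISO: 1600 → 3200 → 6400 → 12800 → 25600 → 51200.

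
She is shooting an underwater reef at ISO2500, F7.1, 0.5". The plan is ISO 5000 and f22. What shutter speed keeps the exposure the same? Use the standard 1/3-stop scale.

2.5 s

ISO: 2500 → 3200 → 4000 → 5000 — 1 stop higher (brighter).
Aperture: f/7.1 → f/8 → f/9 → f/10 → f/11 → f/13 → f/14 → f/16 → f/18 → f/20 → f/22 — 3 1/3 stops narrower (darker).
Net change so far: 2 1/3 stops darker. Offset with the shutter speed: 0.5 → 0.6 → 0.8 → 1 → 1.3 → 1.6 → 2 → 2.5.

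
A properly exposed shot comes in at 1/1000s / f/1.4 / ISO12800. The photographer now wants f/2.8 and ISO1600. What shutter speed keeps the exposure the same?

Aperture: f/1.4 → f/2 → f/2.8 — 2 stops stopped down (darker).
ISO: 12800 → 6400 → 3200 → 1600 — 3 stops dropped (darker).
Net change so far: 5 stops darker. Offset with the shutter speed: 1/1000 → 1/500 → 1/250 → 1/125 → 1/60 → 1/30.

1/30s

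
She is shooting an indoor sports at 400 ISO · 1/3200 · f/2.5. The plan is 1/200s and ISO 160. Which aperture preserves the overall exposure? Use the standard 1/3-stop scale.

Shutter speed: 1/3200 → 1/2500 → 1/2000 → 1/1600 → 1/1250 → 1/1000 → 1/800 → 1/640 → 1/500 → 1/400 → 1/320 → 1/250 → 1/200 — 4 stops longer (brighter).
ISO: 400 → 320 → 250 → 200 → 160 — 1 1/3 stops dropped (darker).
Net change so far: 2 2/3 stops brighter. Offset with the aperture: f/2.5 → f/2.8 → f/3.2 → f/3.5 → f/4 → f/4.5 → f/5 → f/5.6 → f/6.3.

f/6.3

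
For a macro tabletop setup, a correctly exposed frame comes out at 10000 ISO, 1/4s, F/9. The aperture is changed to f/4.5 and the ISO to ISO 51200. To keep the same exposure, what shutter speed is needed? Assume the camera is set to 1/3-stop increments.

Aperture: f/9 → f/8 → f/7.1 → f/6.3 → f/5.6 → f/5 → f/4.5 — 2 stops wider (brighter).
ISO: 10000 → 12800 → 16000 → 20000 → 25600 → 32000 → 40000 → 51200 — 2 1/3 stops higher (brighter).
Net change so far: 4 1/3 stops brighter. Offset with the shutter speed: 1/4 → 1/5 → 1/6 → 1/8 → 1/10 → 1/13 → 1/15 → 1/20 → 1/25 → 1/30 → 1/40 → 1/50 → 1/60 → 1/80.

1/80s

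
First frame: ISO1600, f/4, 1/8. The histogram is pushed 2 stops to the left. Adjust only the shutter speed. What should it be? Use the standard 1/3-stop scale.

Underexposed by 2 stops → need 2 stops brighter.
Shutter speed: 1/8 → 1/6 → 1/5 → 1/4 → 0.3 → 0.4 → 0.5.

0.5 s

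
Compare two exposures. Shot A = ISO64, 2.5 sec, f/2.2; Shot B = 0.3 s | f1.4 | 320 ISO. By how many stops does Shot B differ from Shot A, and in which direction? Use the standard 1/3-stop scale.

2/3 stop brighter

Aperture: f/2.2 → f/2 → f/1.8 → f/1.6 → f/1.4 — 1 1/3 stops wider (brighter).
Shutter speed: 2.5 → 2 → 1.6 → 1.3 → 1 → 0.8 → 0.6 → 0.5 → 0.4 → 0.3 — 3 stops faster (darker).
ISO: 64 → 80 → 100 → 125 → 160 → 200 → 250 → 320 — 2 1/3 stops higher (brighter).
Net: +1 1/3 −3 +2 1/3 = +2/3 stops.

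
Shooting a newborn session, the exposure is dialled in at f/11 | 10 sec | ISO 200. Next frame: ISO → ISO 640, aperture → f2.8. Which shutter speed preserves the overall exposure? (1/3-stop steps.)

1/5s

ISO: 200 → 250 → 320 → 400 → 500 → 640 — 1 2/3 stops higher (brighter).
Aperture: f/11 → f/10 → f/9 → f/8 → f/7.1 → f/6.3 → f/5.6 → f/5 → f/4.5 → f/4 → f/3.5 → f/3.2 → f/2.8 — 4 stops opened up (brighter).
Net change so far: 5 2/3 stops brighter. Offset with the shutter speed: 10 → 8 → 6 → 5 → 4 → 3.2 → 2.5 → 2 → 1.6 → 1.3 → 1 → 0.8 → 0.6 → 0.5 → 0.4 → 0.3 → 1/4 → 1/5.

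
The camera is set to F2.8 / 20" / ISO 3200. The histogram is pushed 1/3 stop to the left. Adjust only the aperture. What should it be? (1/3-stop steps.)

f/2.5

Underexposed by 1/3 stop → need 1/3 stop brighter.
Aperture: f/2.8 → f/2.5.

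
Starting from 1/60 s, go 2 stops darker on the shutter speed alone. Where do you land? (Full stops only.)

Shutter speed: 1/60 → 1/125 → 1/250 — 2 stops shorter (darker).

1/250s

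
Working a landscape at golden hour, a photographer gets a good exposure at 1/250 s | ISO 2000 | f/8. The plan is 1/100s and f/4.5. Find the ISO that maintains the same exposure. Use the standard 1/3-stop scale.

Shutter speed: 1/250 → 1/200 → 1/160 → 1/125 → 1/100 — 1 1/3 stops longer (brighter).
Aperture: f/8 → f/7.1 → f/6.3 → f/5.6 → f/5 → f/4.5 — 1 2/3 stops opened up (brighter).
Net change so far: 3 stops brighter. Offset with the ISO: 2000 → 1600 → 1250 → 1000 → 800 → 640 → 500 → 400 → 320 → 250.

ISO 250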